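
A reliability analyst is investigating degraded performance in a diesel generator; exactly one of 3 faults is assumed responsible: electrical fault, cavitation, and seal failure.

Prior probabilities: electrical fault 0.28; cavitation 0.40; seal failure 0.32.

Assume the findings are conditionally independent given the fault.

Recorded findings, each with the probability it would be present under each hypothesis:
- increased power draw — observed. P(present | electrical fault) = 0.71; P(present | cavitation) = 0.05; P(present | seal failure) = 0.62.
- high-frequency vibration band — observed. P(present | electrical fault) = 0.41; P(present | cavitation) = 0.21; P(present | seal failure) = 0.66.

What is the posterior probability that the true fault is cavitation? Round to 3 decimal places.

By Bayes' rule with conditional independence, the unnormalized weight for each hypothesis is prior × ∏ likelihoods:
  electrical fault: 0.28 × 0.71 × 0.41 = 0.081508
  cavitation: 0.40 × 0.05 × 0.21 = 0.0042
  seal failure: 0.32 × 0.62 × 0.66 = 0.13094
Marginal likelihood of the evidence = 0.21665.
P(cavitation | evidence) = 0.0042 / 0.21665 ≈ 0.019.

0.019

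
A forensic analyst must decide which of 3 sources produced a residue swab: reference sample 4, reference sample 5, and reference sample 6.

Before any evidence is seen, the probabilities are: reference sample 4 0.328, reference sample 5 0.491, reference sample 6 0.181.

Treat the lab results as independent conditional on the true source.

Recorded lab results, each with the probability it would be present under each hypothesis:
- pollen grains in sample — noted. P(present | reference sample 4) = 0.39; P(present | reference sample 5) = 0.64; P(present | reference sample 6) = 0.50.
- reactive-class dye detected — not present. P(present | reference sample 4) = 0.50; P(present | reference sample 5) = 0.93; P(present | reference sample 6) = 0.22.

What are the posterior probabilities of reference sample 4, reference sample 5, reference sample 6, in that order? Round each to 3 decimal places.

For each hypothesis, the unnormalized posterior weight is prior × product of the lab result likelihoods (using 1 − P(present | H) for each absent lab result):
  reference sample 4: 0.328 × 0.39 × (1 − 0.50) = 0.06396
  reference sample 5: 0.491 × 0.64 × (1 − 0.93) = 0.021997
  reference sample 6: 0.181 × 0.50 × (1 − 0.22) = 0.07059
The unnormalized weights sum to 0.15655.
P(reference sample 4 | evidence) = 0.06396 / 0.15655 ≈ 0.409
P(reference sample 5 | evidence) = 0.021997 / 0.15655 ≈ 0.141
P(reference sample 6 | evidence) = 0.07059 / 0.15655 ≈ 0.451

0.409, 0.141, 0.451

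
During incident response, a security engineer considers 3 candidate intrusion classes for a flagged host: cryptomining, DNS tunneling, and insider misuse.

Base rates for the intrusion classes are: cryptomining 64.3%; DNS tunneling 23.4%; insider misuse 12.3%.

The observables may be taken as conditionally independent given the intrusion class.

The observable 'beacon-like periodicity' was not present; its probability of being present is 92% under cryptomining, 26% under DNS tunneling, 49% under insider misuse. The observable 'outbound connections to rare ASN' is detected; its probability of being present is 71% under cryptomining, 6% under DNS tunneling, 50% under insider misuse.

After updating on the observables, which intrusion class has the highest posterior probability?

cryptomining

Multiply each prior by the joint likelihood of the observable pattern (using 1 − P(present | H) for each absent observable):
  cryptomining: 0.643 × (1 − 0.92) × 0.71 = 0.036522
  DNS tunneling: 0.234 × (1 − 0.26) × 0.06 = 0.01039
  insider misuse: 0.123 × (1 − 0.49) × 0.50 = 0.031365
Normalizing constant Z = 0.036522 + 0.01039 + 0.031365 = 0.078277.
P(cryptomining | evidence) ≈ 0.036522 / 0.078277 ≈ 0.467
P(DNS tunneling | evidence) ≈ 0.01039 / 0.078277 ≈ 0.133
P(insider misuse | evidence) ≈ 0.031365 / 0.078277 ≈ 0.401
The largest is 0.467, so cryptomining is most probable.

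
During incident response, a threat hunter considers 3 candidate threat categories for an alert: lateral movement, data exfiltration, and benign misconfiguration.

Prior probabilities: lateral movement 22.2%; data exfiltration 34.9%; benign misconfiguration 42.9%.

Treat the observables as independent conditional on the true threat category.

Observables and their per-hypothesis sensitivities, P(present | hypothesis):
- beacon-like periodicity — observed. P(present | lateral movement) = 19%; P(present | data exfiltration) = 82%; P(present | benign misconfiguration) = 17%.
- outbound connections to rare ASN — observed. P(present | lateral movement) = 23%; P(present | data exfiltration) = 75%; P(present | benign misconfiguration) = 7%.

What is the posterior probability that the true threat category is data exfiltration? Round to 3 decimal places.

0.935

Multiply each prior by the joint likelihood of the observable pattern:
  lateral movement: 0.222 × 0.19 × 0.23 = 0.0097014
  data exfiltration: 0.349 × 0.82 × 0.75 = 0.21463
  benign misconfiguration: 0.429 × 0.17 × 0.07 = 0.0051051
Marginal likelihood of the evidence = 0.22944.
P(data exfiltration | evidence) = 0.21463 / 0.22944 ≈ 0.935.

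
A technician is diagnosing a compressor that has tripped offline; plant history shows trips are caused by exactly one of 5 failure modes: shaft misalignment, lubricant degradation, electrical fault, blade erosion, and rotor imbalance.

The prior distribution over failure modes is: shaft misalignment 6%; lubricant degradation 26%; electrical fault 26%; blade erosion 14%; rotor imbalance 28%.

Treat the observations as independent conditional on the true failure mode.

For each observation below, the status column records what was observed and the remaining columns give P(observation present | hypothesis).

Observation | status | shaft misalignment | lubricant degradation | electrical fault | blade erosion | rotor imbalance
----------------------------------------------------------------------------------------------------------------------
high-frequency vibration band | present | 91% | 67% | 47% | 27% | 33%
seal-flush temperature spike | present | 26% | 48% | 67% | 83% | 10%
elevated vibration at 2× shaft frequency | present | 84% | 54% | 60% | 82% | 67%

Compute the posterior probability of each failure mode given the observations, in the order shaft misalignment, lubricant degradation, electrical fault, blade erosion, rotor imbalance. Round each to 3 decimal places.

0.086, 0.327, 0.356, 0.186, 0.045

Multiply each prior by the joint likelihood of the evidence pattern:
  shaft misalignment: 0.06 × 0.91 × 0.26 × 0.84 = 0.011925
  lubricant degradation: 0.26 × 0.67 × 0.48 × 0.54 = 0.045153
  electrical fault: 0.26 × 0.47 × 0.67 × 0.60 = 0.049124
  blade erosion: 0.14 × 0.27 × 0.83 × 0.82 = 0.025727
  rotor imbalance: 0.28 × 0.33 × 0.10 × 0.67 = 0.0061908
Marginal likelihood of the evidence = 0.13812.
P(shaft misalignment | evidence) = 0.011925 / 0.13812 ≈ 0.086
P(lubricant degradation | evidence) = 0.045153 / 0.13812 ≈ 0.327
P(electrical fault | evidence) = 0.049124 / 0.13812 ≈ 0.356
P(blade erosion | evidence) = 0.025727 / 0.13812 ≈ 0.186
P(rotor imbalance | evidence) = 0.0061908 / 0.13812 ≈ 0.045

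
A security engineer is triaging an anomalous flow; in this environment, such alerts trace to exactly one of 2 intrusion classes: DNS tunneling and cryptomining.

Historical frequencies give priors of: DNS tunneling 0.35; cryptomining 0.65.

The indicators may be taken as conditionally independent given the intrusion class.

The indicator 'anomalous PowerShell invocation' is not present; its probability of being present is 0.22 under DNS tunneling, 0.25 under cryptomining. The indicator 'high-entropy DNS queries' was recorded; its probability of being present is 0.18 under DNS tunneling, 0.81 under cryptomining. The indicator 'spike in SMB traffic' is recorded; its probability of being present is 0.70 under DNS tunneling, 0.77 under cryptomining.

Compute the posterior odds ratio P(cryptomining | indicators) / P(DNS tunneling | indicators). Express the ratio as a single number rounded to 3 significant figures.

8.84

Unnormalized posterior weight (prior times the indicator likelihoods) for each of the two hypotheses (using 1 − P(present | H) for each absent indicator):
  cryptomining: 0.65 × (1 − 0.25) × 0.81 × 0.77 = 0.30405
  DNS tunneling: 0.35 × (1 − 0.22) × 0.18 × 0.70 = 0.034398
Posterior odds = 0.30405 / 0.034398 ≈ 8.84.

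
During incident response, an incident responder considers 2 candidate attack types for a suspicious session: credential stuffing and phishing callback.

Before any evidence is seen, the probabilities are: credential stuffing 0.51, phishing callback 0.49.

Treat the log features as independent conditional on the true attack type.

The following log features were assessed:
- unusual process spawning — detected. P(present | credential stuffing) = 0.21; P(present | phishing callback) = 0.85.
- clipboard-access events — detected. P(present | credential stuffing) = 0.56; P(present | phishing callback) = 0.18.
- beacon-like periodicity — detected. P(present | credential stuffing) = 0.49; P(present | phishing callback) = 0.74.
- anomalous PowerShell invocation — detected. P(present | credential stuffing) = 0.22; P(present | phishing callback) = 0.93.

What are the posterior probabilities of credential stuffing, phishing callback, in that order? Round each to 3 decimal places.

0.111, 0.889

Multiply each prior by the joint likelihood of the log feature pattern:
  credential stuffing: 0.51 × 0.21 × 0.56 × 0.49 × 0.22 = 0.0064654
  phishing callback: 0.49 × 0.85 × 0.18 × 0.74 × 0.93 = 0.051594
Normalizing constant Z = 0.0064654 + 0.051594 = 0.05806.
P(credential stuffing | evidence) = 0.0064654 / 0.05806 ≈ 0.111
P(phishing callback | evidence) = 0.051594 / 0.05806 ≈ 0.889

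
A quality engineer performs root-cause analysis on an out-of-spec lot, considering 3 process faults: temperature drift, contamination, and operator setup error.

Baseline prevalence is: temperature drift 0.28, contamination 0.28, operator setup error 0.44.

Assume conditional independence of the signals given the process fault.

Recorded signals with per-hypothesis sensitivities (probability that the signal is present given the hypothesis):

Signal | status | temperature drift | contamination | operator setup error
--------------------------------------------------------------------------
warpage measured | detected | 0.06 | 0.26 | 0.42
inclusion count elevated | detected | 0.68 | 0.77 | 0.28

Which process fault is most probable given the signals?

By Bayes' rule with conditional independence, the unnormalized weight for each hypothesis is prior × ∏ likelihoods:
  temperature drift: 0.28 × 0.06 × 0.68 = 0.011424
  contamination: 0.28 × 0.26 × 0.77 = 0.056056
  operator setup error: 0.44 × 0.42 × 0.28 = 0.051744
The unnormalized weights sum to 0.11922.
P(temperature drift | evidence) ≈ 0.011424 / 0.11922 ≈ 0.096
P(contamination | evidence) ≈ 0.056056 / 0.11922 ≈ 0.470
P(operator setup error | evidence) ≈ 0.051744 / 0.11922 ≈ 0.434
The largest is 0.470, so contamination is most probable.

contamination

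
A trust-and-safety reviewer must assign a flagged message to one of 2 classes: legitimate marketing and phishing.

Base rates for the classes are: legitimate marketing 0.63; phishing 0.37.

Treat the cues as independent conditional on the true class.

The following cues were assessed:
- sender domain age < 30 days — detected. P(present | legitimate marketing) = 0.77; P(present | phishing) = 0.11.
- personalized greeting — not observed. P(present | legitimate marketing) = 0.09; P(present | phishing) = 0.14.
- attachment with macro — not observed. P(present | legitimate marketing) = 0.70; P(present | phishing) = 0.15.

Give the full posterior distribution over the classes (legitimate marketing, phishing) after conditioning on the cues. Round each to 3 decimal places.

For each hypothesis, the unnormalized posterior weight is prior × product of the cue likelihoods (using 1 − P(present | H) for each absent cue):
  legitimate marketing: 0.63 × 0.77 × (1 − 0.09) × (1 − 0.70) = 0.13243
  phishing: 0.37 × 0.11 × (1 − 0.14) × (1 − 0.15) = 0.029752
The unnormalized weights sum to 0.16218.
P(legitimate marketing | evidence) = 0.13243 / 0.16218 ≈ 0.817
P(phishing | evidence) = 0.029752 / 0.16218 ≈ 0.183

0.817, 0.183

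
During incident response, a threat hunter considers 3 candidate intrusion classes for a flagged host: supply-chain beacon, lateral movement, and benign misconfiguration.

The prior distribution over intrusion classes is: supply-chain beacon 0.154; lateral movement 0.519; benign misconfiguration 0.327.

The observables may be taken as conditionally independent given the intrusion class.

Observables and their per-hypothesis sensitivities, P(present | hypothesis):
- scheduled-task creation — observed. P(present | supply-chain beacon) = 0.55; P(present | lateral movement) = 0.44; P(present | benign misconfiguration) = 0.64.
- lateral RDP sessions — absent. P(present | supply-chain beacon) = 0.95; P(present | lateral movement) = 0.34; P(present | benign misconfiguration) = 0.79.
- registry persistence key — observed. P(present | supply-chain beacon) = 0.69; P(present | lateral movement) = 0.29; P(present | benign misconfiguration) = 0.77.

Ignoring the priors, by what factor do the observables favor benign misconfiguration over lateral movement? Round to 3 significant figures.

The Bayes factor is the ratio of the joint likelihoods of the observable pattern under the two hypotheses (using 1 − P(present | H) for each absent observable).
  benign misconfiguration: 0.64 × (1 − 0.79) × 0.77 = 0.10349
  lateral movement: 0.44 × (1 − 0.34) × 0.29 = 0.084216
Bayes factor = 0.10349 / 0.084216 ≈ 1.23

1.23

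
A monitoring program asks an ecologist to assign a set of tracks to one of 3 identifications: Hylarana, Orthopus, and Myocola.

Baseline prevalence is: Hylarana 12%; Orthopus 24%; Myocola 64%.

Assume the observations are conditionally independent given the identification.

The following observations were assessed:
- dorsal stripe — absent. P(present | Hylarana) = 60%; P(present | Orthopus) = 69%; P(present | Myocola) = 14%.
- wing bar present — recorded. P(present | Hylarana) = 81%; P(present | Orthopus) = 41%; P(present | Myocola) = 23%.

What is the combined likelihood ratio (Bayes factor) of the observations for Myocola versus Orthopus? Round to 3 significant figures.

1.56

The Bayes factor is the ratio of the joint likelihoods of the evidence pattern under the two hypotheses (using 1 − P(present | H) for each absent observation).
  Myocola: (1 − 0.14) × 0.23 = 0.1978
  Orthopus: (1 − 0.69) × 0.41 = 0.1271
Bayes factor = 0.1978 / 0.1271 ≈ 1.56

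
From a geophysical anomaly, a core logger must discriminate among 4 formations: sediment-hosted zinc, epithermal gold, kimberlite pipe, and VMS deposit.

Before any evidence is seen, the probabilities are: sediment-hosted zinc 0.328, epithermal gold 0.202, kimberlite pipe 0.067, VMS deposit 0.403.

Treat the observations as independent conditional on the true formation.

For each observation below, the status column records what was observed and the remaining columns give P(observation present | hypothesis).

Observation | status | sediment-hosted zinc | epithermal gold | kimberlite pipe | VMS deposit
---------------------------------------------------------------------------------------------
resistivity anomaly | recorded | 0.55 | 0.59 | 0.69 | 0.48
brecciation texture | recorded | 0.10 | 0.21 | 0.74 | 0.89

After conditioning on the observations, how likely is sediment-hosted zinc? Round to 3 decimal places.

0.072

For each hypothesis, the unnormalized posterior weight is prior × product of the observation likelihoods:
  sediment-hosted zinc: 0.328 × 0.55 × 0.10 = 0.01804
  epithermal gold: 0.202 × 0.59 × 0.21 = 0.025028
  kimberlite pipe: 0.067 × 0.69 × 0.74 = 0.03421
  VMS deposit: 0.403 × 0.48 × 0.89 = 0.17216
Marginal likelihood of the evidence = 0.24944.
P(sediment-hosted zinc | evidence) = 0.01804 / 0.24944 ≈ 0.072.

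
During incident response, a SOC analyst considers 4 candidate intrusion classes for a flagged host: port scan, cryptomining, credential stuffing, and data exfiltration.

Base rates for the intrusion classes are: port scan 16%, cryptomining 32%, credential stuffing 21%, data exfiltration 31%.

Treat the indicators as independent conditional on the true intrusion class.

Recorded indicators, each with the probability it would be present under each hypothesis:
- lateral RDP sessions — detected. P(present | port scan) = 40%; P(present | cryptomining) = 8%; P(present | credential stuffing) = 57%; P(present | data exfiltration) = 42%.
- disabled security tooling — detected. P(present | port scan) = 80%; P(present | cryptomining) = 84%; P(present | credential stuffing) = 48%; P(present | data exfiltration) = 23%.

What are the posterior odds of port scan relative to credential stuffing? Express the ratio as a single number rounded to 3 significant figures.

0.891

Unnormalized posterior weight (prior times the indicator likelihoods) for each of the two hypotheses:
  port scan: 0.16 × 0.40 × 0.80 = 0.0512
  credential stuffing: 0.21 × 0.57 × 0.48 = 0.057456
Odds(port scan : credential stuffing) = 0.0512 / 0.057456 ≈ 0.891.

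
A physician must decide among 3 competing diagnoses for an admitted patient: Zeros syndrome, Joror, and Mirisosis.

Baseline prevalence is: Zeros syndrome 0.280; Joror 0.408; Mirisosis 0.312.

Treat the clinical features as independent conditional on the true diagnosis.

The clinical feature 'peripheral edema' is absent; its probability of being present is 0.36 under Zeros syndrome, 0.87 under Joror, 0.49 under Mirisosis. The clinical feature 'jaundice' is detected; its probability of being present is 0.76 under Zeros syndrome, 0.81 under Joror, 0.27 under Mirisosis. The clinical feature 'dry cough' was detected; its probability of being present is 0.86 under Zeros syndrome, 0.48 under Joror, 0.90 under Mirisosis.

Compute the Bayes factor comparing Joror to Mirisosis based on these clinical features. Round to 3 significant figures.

0.408

Joint likelihood of the clinical feature pattern under each hypothesis (using 1 − P(present | H) for each absent clinical feature):
  Joror: (1 − 0.87) × 0.81 × 0.48 = 0.050544
  Mirisosis: (1 − 0.49) × 0.27 × 0.90 = 0.12393
Bayes factor = 0.050544 / 0.12393 ≈ 0.408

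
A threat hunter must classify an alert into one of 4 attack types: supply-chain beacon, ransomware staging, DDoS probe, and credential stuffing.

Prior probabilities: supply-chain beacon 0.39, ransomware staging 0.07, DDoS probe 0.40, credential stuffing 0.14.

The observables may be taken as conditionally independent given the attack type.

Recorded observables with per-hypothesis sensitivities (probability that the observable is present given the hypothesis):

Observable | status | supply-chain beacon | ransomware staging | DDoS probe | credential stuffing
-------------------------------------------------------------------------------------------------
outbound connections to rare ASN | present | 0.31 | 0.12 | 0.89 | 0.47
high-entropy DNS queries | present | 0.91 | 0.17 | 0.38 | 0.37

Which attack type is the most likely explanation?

By Bayes' rule with conditional independence, the unnormalized weight for each hypothesis is prior × ∏ likelihoods:
  supply-chain beacon: 0.39 × 0.31 × 0.91 = 0.11002
  ransomware staging: 0.07 × 0.12 × 0.17 = 0.001428
  DDoS probe: 0.40 × 0.89 × 0.38 = 0.13528
  credential stuffing: 0.14 × 0.47 × 0.37 = 0.024346
The unnormalized weights sum to 0.27107.
P(supply-chain beacon | evidence) ≈ 0.11002 / 0.27107 ≈ 0.406
P(ransomware staging | evidence) ≈ 0.001428 / 0.27107 ≈ 0.005
P(DDoS probe | evidence) ≈ 0.13528 / 0.27107 ≈ 0.499
P(credential stuffing | evidence) ≈ 0.024346 / 0.27107 ≈ 0.090
The largest is 0.499, so DDoS probe is most probable.

DDoS probe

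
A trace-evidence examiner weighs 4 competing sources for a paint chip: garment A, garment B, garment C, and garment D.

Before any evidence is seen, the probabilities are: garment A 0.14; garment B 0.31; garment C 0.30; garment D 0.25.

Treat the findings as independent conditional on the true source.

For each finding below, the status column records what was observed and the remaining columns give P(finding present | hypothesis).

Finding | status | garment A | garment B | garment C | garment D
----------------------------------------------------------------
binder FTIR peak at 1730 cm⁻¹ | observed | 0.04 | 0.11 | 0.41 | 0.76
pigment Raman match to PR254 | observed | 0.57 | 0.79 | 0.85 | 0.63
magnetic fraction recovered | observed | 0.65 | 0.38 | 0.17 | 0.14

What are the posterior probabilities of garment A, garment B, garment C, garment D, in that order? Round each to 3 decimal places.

0.044, 0.219, 0.379, 0.358

For each hypothesis, the unnormalized posterior weight is prior × product of the finding likelihoods:
  garment A: 0.14 × 0.04 × 0.57 × 0.65 = 0.0020748
  garment B: 0.31 × 0.11 × 0.79 × 0.38 = 0.010237
  garment C: 0.30 × 0.41 × 0.85 × 0.17 = 0.017774
  garment D: 0.25 × 0.76 × 0.63 × 0.14 = 0.016758
Marginal likelihood of the evidence = 0.046843.
P(garment A | evidence) = 0.0020748 / 0.046843 ≈ 0.044
P(garment B | evidence) = 0.010237 / 0.046843 ≈ 0.219
P(garment C | evidence) = 0.017774 / 0.046843 ≈ 0.379
P(garment D | evidence) = 0.016758 / 0.046843 ≈ 0.358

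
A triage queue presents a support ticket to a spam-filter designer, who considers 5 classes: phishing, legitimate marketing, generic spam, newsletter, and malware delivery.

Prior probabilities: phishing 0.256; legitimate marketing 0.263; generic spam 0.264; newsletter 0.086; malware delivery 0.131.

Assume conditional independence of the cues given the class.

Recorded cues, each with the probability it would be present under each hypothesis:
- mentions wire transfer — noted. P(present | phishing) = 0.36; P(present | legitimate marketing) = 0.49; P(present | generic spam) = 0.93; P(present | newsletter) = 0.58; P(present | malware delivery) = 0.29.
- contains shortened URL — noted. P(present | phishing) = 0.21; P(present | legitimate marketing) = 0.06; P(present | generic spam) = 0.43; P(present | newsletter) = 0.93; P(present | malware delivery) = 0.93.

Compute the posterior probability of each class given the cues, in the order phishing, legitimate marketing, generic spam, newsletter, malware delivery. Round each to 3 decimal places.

0.090, 0.036, 0.492, 0.216, 0.165

For each hypothesis, the unnormalized posterior weight is prior × product of the cue likelihoods:
  phishing: 0.256 × 0.36 × 0.21 = 0.019354
  legitimate marketing: 0.263 × 0.49 × 0.06 = 0.0077322
  generic spam: 0.264 × 0.93 × 0.43 = 0.10557
  newsletter: 0.086 × 0.58 × 0.93 = 0.046388
  malware delivery: 0.131 × 0.29 × 0.93 = 0.035331
The unnormalized weights sum to 0.21438.
P(phishing | evidence) = 0.019354 / 0.21438 ≈ 0.090
P(legitimate marketing | evidence) = 0.0077322 / 0.21438 ≈ 0.036
P(generic spam | evidence) = 0.10557 / 0.21438 ≈ 0.492
P(newsletter | evidence) = 0.046388 / 0.21438 ≈ 0.216
P(malware delivery | evidence) = 0.035331 / 0.21438 ≈ 0.165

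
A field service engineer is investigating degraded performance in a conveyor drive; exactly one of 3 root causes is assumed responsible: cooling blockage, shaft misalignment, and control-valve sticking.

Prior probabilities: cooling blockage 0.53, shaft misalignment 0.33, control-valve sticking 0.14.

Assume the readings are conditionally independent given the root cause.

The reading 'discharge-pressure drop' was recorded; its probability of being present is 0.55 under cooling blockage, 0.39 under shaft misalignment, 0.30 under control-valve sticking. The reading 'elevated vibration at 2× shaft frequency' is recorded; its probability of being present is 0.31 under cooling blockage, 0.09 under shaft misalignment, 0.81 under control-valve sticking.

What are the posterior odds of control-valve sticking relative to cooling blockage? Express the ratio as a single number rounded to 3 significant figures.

Posterior odds equal prior odds times the likelihood ratio; only the two competing hypotheses matter.
  control-valve sticking: 0.14 × 0.30 × 0.81 = 0.03402
  cooling blockage: 0.53 × 0.55 × 0.31 = 0.090365
Odds(control-valve sticking : cooling blockage) = 0.03402 / 0.090365 ≈ 0.376.

0.376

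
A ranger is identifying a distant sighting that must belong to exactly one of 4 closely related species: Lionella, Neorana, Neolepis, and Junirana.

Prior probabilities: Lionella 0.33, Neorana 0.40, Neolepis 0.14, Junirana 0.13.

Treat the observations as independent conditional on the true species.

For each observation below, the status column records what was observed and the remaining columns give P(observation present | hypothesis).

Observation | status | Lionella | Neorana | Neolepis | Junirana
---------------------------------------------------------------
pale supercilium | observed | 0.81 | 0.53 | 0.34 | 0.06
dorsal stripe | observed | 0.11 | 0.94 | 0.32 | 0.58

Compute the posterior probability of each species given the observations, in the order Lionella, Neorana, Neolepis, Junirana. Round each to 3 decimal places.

By Bayes' rule with conditional independence, the unnormalized weight for each hypothesis is prior × ∏ likelihoods:
  Lionella: 0.33 × 0.81 × 0.11 = 0.029403
  Neorana: 0.40 × 0.53 × 0.94 = 0.19928
  Neolepis: 0.14 × 0.34 × 0.32 = 0.015232
  Junirana: 0.13 × 0.06 × 0.58 = 0.004524
The unnormalized weights sum to 0.24844.
P(Lionella | evidence) = 0.029403 / 0.24844 ≈ 0.118
P(Neorana | evidence) = 0.19928 / 0.24844 ≈ 0.802
P(Neolepis | evidence) = 0.015232 / 0.24844 ≈ 0.061
P(Junirana | evidence) = 0.004524 / 0.24844 ≈ 0.018

0.118, 0.802, 0.061, 0.018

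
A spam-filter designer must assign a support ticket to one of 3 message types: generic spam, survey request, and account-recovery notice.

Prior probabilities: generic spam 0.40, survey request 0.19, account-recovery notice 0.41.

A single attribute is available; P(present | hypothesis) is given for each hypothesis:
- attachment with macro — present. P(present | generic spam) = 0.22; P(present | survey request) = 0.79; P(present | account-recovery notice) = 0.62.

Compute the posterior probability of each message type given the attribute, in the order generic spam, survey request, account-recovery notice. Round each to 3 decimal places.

0.179, 0.305, 0.516

For each hypothesis, the unnormalized posterior weight is prior × likelihood:
  generic spam: 0.40 × 0.22 = 0.088
  survey request: 0.19 × 0.79 = 0.1501
  account-recovery notice: 0.41 × 0.62 = 0.2542
Normalizing constant Z = 0.088 + 0.1501 + 0.2542 = 0.4923.
P(generic spam | evidence) = 0.088 / 0.4923 ≈ 0.179
P(survey request | evidence) = 0.1501 / 0.4923 ≈ 0.305
P(account-recovery notice | evidence) = 0.2542 / 0.4923 ≈ 0.516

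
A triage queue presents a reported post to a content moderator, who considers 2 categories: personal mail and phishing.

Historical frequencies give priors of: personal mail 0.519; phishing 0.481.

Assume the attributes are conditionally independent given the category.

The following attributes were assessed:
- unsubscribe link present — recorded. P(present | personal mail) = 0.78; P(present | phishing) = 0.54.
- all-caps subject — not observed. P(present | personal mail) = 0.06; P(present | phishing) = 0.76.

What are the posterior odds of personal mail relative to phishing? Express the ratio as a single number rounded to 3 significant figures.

Posterior odds equal prior odds times the likelihood ratio; only the two competing hypotheses matter (using 1 − P(present | H) for each absent attribute).
  personal mail: 0.519 × 0.78 × (1 − 0.06) = 0.38053
  phishing: 0.481 × 0.54 × (1 − 0.76) = 0.062338
Odds(personal mail : phishing) = 0.38053 / 0.062338 ≈ 6.10.

6.10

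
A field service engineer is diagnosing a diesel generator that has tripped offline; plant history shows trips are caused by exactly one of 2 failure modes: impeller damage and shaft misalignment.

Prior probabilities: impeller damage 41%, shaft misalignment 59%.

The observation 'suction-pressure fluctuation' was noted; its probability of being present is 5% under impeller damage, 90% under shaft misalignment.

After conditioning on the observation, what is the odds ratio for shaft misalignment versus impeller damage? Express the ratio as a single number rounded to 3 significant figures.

25.9

Posterior odds equal prior odds times the likelihood ratio; only the two competing hypotheses matter.
  shaft misalignment: 0.59 × 0.90 = 0.531
  impeller damage: 0.41 × 0.05 = 0.0205
Posterior odds = 0.531 / 0.0205 ≈ 25.9.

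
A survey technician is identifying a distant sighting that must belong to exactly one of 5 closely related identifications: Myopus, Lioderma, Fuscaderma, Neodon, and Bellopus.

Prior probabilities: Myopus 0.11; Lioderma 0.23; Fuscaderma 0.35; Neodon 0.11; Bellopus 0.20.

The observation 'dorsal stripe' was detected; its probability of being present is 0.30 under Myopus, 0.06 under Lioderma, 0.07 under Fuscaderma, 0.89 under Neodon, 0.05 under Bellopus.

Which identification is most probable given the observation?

By Bayes' rule, the unnormalized weight for each hypothesis is prior × likelihood:
  Myopus: 0.11 × 0.30 = 0.033
  Lioderma: 0.23 × 0.06 = 0.0138
  Fuscaderma: 0.35 × 0.07 = 0.0245
  Neodon: 0.11 × 0.89 = 0.0979
  Bellopus: 0.20 × 0.05 = 0.01
Normalizing constant Z = 0.033 + 0.0138 + 0.0245 + 0.0979 + 0.01 = 0.1792.
P(Myopus | evidence) ≈ 0.033 / 0.1792 ≈ 0.184
P(Lioderma | evidence) ≈ 0.0138 / 0.1792 ≈ 0.077
P(Fuscaderma | evidence) ≈ 0.0245 / 0.1792 ≈ 0.137
P(Neodon | evidence) ≈ 0.0979 / 0.1792 ≈ 0.546
P(Bellopus | evidence) ≈ 0.01 / 0.1792 ≈ 0.056
The largest is 0.546, so Neodon is most probable.

Neodon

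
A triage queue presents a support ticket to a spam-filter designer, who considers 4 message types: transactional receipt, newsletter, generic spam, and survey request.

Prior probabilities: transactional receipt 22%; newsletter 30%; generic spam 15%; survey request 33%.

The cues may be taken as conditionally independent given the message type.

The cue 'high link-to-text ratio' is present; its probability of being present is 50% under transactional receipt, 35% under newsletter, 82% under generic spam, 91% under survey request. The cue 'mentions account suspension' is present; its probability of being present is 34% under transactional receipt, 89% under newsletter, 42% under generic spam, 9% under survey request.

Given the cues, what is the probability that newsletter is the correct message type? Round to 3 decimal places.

0.446

By Bayes' rule with conditional independence, the unnormalized weight for each hypothesis is prior × ∏ likelihoods:
  transactional receipt: 0.22 × 0.50 × 0.34 = 0.0374
  newsletter: 0.30 × 0.35 × 0.89 = 0.09345
  generic spam: 0.15 × 0.82 × 0.42 = 0.05166
  survey request: 0.33 × 0.91 × 0.09 = 0.027027
Normalizing constant Z = 0.0374 + 0.09345 + 0.05166 + 0.027027 = 0.20954.
P(newsletter | evidence) = 0.09345 / 0.20954 ≈ 0.446.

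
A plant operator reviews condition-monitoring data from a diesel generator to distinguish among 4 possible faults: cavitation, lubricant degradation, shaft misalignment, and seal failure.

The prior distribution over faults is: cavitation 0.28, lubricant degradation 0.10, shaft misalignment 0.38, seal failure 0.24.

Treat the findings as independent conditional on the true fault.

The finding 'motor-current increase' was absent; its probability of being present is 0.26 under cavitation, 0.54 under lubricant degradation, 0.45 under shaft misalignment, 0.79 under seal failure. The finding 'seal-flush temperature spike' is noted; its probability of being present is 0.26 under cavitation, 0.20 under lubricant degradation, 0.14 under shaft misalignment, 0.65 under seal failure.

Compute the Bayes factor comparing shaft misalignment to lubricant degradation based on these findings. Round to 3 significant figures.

0.837

The Bayes factor is the ratio of the joint likelihoods of the evidence pattern under the two hypotheses (using 1 − P(present | H) for each absent finding).
  shaft misalignment: (1 − 0.45) × 0.14 = 0.077
  lubricant degradation: (1 − 0.54) × 0.20 = 0.092
Bayes factor = 0.077 / 0.092 ≈ 0.837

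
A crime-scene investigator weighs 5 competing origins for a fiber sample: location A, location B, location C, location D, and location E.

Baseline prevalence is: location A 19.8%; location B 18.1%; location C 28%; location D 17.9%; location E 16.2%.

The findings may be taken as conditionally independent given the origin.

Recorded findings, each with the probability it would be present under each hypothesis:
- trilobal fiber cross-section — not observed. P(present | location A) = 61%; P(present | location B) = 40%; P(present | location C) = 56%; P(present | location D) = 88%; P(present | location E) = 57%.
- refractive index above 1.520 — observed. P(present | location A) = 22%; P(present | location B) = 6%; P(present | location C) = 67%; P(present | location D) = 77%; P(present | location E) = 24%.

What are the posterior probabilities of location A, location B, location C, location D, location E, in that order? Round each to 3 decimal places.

0.122, 0.047, 0.593, 0.119, 0.120

For each hypothesis, the unnormalized posterior weight is prior × product of the finding likelihoods (using 1 − P(present | H) for each absent finding):
  location A: 0.198 × (1 − 0.61) × 0.22 = 0.016988
  location B: 0.181 × (1 − 0.40) × 0.06 = 0.006516
  location C: 0.280 × (1 − 0.56) × 0.67 = 0.082544
  location D: 0.179 × (1 − 0.88) × 0.77 = 0.01654
  location E: 0.162 × (1 − 0.57) × 0.24 = 0.016718
Marginal likelihood of the evidence = 0.13931.
P(location A | evidence) = 0.016988 / 0.13931 ≈ 0.122
P(location B | evidence) = 0.006516 / 0.13931 ≈ 0.047
P(location C | evidence) = 0.082544 / 0.13931 ≈ 0.593
P(location D | evidence) = 0.01654 / 0.13931 ≈ 0.119
P(location E | evidence) = 0.016718 / 0.13931 ≈ 0.120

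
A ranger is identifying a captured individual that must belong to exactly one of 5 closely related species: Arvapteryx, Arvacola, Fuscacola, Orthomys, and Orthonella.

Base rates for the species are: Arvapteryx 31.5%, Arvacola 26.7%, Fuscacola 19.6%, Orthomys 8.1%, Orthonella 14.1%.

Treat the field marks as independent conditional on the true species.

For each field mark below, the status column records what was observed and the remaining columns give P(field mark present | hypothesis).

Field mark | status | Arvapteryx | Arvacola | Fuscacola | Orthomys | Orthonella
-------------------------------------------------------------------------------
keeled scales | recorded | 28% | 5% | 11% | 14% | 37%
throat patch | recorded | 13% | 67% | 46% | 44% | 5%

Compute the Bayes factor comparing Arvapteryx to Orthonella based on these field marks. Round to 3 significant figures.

Take the product of per-field mark likelihoods under each hypothesis, then divide.
  Arvapteryx: 0.28 × 0.13 = 0.0364
  Orthonella: 0.37 × 0.05 = 0.0185
Bayes factor = 0.0364 / 0.0185 ≈ 1.97

1.97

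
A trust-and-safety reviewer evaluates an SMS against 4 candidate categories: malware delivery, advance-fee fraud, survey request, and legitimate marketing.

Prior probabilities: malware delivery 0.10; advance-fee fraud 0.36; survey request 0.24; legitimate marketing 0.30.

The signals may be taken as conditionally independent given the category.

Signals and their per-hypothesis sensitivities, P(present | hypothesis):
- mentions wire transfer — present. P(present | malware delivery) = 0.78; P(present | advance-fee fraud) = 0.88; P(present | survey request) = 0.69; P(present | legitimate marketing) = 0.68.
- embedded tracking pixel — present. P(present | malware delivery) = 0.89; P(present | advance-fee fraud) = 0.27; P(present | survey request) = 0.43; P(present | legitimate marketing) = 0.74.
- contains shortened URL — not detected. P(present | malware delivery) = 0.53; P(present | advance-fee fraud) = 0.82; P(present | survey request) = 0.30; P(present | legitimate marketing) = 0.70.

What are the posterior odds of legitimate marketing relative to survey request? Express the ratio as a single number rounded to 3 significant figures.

Unnormalized posterior weight (prior times the signal likelihoods) for each of the two hypotheses (using 1 − P(present | H) for each absent signal):
  legitimate marketing: 0.30 × 0.68 × 0.74 × (1 − 0.70) = 0.045288
  survey request: 0.24 × 0.69 × 0.43 × (1 − 0.30) = 0.049846
Posterior odds = 0.045288 / 0.049846 ≈ 0.909.

0.909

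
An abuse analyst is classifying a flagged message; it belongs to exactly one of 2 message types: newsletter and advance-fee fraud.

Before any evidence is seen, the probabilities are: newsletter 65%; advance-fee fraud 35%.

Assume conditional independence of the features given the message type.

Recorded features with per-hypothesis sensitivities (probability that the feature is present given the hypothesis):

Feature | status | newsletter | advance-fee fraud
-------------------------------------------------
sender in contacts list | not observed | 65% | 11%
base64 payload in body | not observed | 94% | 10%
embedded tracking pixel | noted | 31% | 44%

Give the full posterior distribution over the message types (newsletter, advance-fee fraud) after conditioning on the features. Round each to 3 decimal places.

For each hypothesis, the unnormalized posterior weight is prior × product of the feature likelihoods (using 1 − P(present | H) for each absent feature):
  newsletter: 0.65 × (1 − 0.65) × (1 − 0.94) × 0.31 = 0.0042315
  advance-fee fraud: 0.35 × (1 − 0.11) × (1 − 0.10) × 0.44 = 0.12335
The unnormalized weights sum to 0.12759.
P(newsletter | evidence) = 0.0042315 / 0.12759 ≈ 0.033
P(advance-fee fraud | evidence) = 0.12335 / 0.12759 ≈ 0.967

0.033, 0.967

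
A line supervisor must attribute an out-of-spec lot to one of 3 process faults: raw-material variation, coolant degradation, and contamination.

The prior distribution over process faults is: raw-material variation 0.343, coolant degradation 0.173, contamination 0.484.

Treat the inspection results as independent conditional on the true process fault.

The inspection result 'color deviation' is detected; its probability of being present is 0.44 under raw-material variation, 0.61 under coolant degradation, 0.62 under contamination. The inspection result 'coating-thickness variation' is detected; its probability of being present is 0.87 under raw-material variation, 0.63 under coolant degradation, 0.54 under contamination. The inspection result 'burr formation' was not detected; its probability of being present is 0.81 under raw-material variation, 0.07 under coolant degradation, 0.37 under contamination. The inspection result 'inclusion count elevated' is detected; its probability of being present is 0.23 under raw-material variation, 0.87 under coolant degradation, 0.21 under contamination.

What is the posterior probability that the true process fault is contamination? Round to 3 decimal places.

0.265

By Bayes' rule with conditional independence, the unnormalized weight for each hypothesis is prior × ∏ likelihoods (using 1 − P(present | H) for each absent inspection result):
  raw-material variation: 0.343 × 0.44 × 0.87 × (1 − 0.81) × 0.23 = 0.0057378
  coolant degradation: 0.173 × 0.61 × 0.63 × (1 − 0.07) × 0.87 = 0.053792
  contamination: 0.484 × 0.62 × 0.54 × (1 − 0.37) × 0.21 = 0.021438
The unnormalized weights sum to 0.080968.
P(contamination | evidence) = 0.021438 / 0.080968 ≈ 0.265.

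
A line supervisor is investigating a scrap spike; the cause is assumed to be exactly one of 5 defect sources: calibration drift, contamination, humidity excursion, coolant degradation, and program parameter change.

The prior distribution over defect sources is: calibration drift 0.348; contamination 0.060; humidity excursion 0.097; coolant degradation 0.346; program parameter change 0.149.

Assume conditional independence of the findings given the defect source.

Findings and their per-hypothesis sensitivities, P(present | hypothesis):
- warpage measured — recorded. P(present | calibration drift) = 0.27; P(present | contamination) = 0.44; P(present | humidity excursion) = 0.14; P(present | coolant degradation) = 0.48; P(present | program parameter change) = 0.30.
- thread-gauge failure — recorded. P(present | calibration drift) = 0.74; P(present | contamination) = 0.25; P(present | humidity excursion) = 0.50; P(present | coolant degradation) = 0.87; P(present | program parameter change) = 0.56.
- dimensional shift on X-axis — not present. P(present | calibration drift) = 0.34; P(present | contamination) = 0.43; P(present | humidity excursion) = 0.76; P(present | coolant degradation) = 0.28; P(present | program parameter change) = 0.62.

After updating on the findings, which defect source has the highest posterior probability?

coolant degradation

For each hypothesis, the unnormalized posterior weight is prior × product of the finding likelihoods (using 1 − P(present | H) for each absent finding):
  calibration drift: 0.348 × 0.27 × 0.74 × (1 − 0.34) = 0.04589
  contamination: 0.060 × 0.44 × 0.25 × (1 − 0.43) = 0.003762
  humidity excursion: 0.097 × 0.14 × 0.50 × (1 − 0.76) = 0.0016296
  coolant degradation: 0.346 × 0.48 × 0.87 × (1 − 0.28) = 0.10403
  program parameter change: 0.149 × 0.30 × 0.56 × (1 − 0.62) = 0.0095122
Marginal likelihood of the evidence = 0.16483.
P(calibration drift | evidence) ≈ 0.04589 / 0.16483 ≈ 0.278
P(contamination | evidence) ≈ 0.003762 / 0.16483 ≈ 0.023
P(humidity excursion | evidence) ≈ 0.0016296 / 0.16483 ≈ 0.010
P(coolant degradation | evidence) ≈ 0.10403 / 0.16483 ≈ 0.631
P(program parameter change | evidence) ≈ 0.0095122 / 0.16483 ≈ 0.058
The largest is 0.631, so coolant degradation is most probable.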